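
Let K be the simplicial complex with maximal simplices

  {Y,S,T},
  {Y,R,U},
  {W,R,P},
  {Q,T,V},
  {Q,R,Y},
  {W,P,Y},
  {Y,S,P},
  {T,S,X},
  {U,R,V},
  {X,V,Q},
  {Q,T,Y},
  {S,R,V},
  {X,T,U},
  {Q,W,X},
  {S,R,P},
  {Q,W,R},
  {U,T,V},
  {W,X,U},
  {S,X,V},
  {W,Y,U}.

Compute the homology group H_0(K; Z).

Fix the vertex order P < Q < R < S < T < U < V < W < X < Y and write every simplex with vertices in increasing order. Then dim K = 2 and the simplices of K are:

  0-simplices (10): P, Q, R, S, T, U, V, W, X, Y
  1-simplices (30): PR, PS, PW, PY, QR, QT, QV, QW, QX, QY, RS, RU, RV, RW, RY, ST, SV, SX, SY, TU, TV, TX, TY, UV, UW, UX, UY, VX, WX, WY
  2-simplices (20): PRS, PRW, PSY, PWY, QRW, QRY, QTV, QTY, QVX, QWX, RSV, RUV, RUY, STX, STY, SVX, TUV, TUX, UWX, UWY

Hence C_0 ≅ Z^10, C_1 ≅ Z^30, C_2 ≅ Z^20.

∂_1: C_1 → C_0 sends each edge [p,q] (with p < q) to q − p. For instance
  ∂QT = T − Q.
This gives a 10×30 integer matrix of rank 9; reducing to Smith normal form yields diagonal entries (1,1,1,1,1,1,1,1,1).

∂_2: C_2 → C_1 sends each 2-simplex [p,q,r] to [q,r] − [p,r] + [p,q]. For instance
  ∂STX = TX − SX + ST,
  ∂SVX = VX − SX + SV.
The resulting 30×20 matrix has rank 20, and its Smith normal form has invariant factors (1,1,1,1,1,1,1,1,1,1,1,1,1,1,1,1,1,1,1,2).

Computing H_k = (kernel of ∂_k) / (image of ∂_{k+1}):

  H_0: rank C_0 − rank ∂_1 = 10 − 9 = 1, and the invariant factors of ∂_1 are all 1, so H_0 = Z.

H_0 = Z.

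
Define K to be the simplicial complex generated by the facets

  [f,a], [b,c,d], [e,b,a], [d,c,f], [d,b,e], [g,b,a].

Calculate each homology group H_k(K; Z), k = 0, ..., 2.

Fix the vertex order a < b < c < d < e < f < g and write every simplex with vertices in increasing order. Then dim K = 2 and the simplices of K are:

  0-simplices (7): a, b, c, d, e, f, g
  1-simplices (12): ab, ae, af, ag, bc, bd, be, bg, cd, cf, de, df
  2-simplices (5): abe, abg, bcd, bde, cdf

so the chain groups are C_0 ≅ Z^7, C_1 ≅ Z^12, C_2 ≅ Z^5.

The boundary map ∂_1: C_1 → C_0 maps an edge to its endpoints' difference, ∂[p,q] = q − p. For instance
  ∂bg = g − b.
The resulting 7×12 matrix has rank 6, and its Smith normal form has invariant factors (1,1,1,1,1,1).

∂_2: C_2 → C_1 sends each 2-simplex [p,q,r] to [q,r] − [p,r] + [p,q]. For instance
  ∂abg = bg − ag + ab,
  ∂abe = be − ae + ab.
This gives a 12×5 integer matrix of rank 5; reducing to Smith normal form yields diagonal entries (1,1,1,1,1).

Now H_k = ker ∂_k / im ∂_{k+1}, so:

  H_0: rank C_0 − rank ∂_1 = 7 − 6 = 1, and the invariant factors of ∂_1 are all 1, so H_0 ≅ Z.
  H_1: rank ker ∂_1 − rank ∂_2 = (12 − 6) − 5 = 1, and the invariant factors of ∂_2 are all 1, so H_1 ≅ Z.
  H_2: rank ker ∂_2 − rank ∂_3 = (5 − 5) − 0 = 0, and there is no ∂_3, so H_2 ≅ 0.

As a check, the Euler characteristic is 7 − 12 + 5 = 0, which agrees with 1 − 1 + 0 = 0.

H_0 = Z,  H_1 = Z,  H_2 = 0.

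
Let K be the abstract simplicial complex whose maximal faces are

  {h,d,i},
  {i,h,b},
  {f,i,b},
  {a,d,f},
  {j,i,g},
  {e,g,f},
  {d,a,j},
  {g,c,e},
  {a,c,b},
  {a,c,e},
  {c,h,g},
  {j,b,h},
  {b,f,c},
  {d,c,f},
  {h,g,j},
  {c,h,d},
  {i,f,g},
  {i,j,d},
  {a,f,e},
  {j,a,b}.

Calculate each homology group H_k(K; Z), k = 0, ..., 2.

H_0 = Z,  H_1 = Z ⊕ Z/2Z,  H_2 = 0.

Take the total order a < b < c < d < e < f < g < h < i < j on the vertex set. Then K (dimension 2) consists of the simplices:

  0-simplices (10): a, b, c, d, e, f, g, h, i, j
  1-simplices (30): ab, ac, ad, ae, af, aj, bc, bf, bh, bi, bj, cd, ce, cf, cg, ch, df, dh, di, dj, ef, eg, fg, fi, gh, gi, gj, hi, hj, ij
  2-simplices (20): abc, abj, ace, adf, adj, aef, bcf, bfi, bhi, bhj, cdf, cdh, ceg, cgh, dhi, dij, efg, fgi, ghj, gij

Hence C_0 ≅ Z^10, C_1 ≅ Z^30, C_2 ≅ Z^20.

Boundary ∂_1: C_1 → C_0 is given by ∂[p,q] = [q] − [p]. For instance
  ∂ce = e − c.
This gives a 10×30 integer matrix of rank 9; reducing to Smith normal form yields diagonal entries (1,1,1,1,1,1,1,1,1).

Boundary ∂_2: C_2 → C_1 acts by ∂[p,q,r] = [q,r] − [p,r] + [p,q]. For instance
  ∂cdf = df − cf + cd,
  ∂bfi = fi − bi + bf.
This gives a 30×20 integer matrix of rank 20; reducing to Smith normal form yields diagonal entries (1,1,1,1,1,1,1,1,1,1,1,1,1,1,1,1,1,1,1,2).

Reading off H_k = ker ∂_k / im ∂_{k+1}:

  H_0: rank C_0 − rank ∂_1 = 10 − 9 = 1, and the invariant factors of ∂_1 are all 1, so H_0 ≅ Z.
  H_1: rank ker ∂_1 − rank ∂_2 = (30 − 9) − 20 = 1, and ∂_2 has invariant factor 2 > 1, so H_1 ≅ Z ⊕ Z/2Z.
  H_2: rank ker ∂_2 − rank ∂_3 = (20 − 20) − 0 = 0, and there is no ∂_3, so H_2 ≅ 0.

As a check, the Euler characteristic is 10 − 30 + 20 = 0, which agrees with 1 − 1 + 0 = 0.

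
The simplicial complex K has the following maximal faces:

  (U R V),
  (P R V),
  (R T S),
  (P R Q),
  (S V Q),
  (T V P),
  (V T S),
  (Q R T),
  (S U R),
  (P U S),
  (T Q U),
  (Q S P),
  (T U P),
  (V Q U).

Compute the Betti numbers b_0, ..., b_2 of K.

We work with the vertex ordering P < Q < R < S < T < U < V. The simplices of K, each written with vertices in increasing order, are:

  0-simplices (7): P, Q, R, S, T, U, V
  1-simplices (21): PQ, PR, PS, PT, PU, PV, QR, QS, QT, QU, QV, RS, RT, RU, RV, ST, SU, SV, TU, TV, UV
  2-simplices (14): PQR, PQS, PRV, PSU, PTU, PTV, QRT, QSV, QTU, QUV, RST, RSU, RUV, STV

giving chain groups C_0 ≅ Z^7, C_1 ≅ Z^21, C_2 ≅ Z^14.

Boundary ∂_1: C_1 → C_0 sends each edge [p,q] (with p < q) to q − p. For instance
  ∂PQ = Q − P.
The resulting 7×21 matrix has rank 6, and its Smith normal form has invariant factors (1,1,1,1,1,1).

Boundary ∂_2: C_2 → C_1 acts by ∂[p,q,r] = [q,r] − [p,r] + [p,q]. For instance
  ∂PTU = TU − PU + PT,
  ∂PQS = QS − PS + PQ.
As a 21×14 matrix over Z this has rank 13, with invariant factors (1,1,1,1,1,1,1,1,1,1,1,1,1).

Reading off H_k = ker ∂_k / im ∂_{k+1}:

  H_0: rank C_0 − rank ∂_1 = 7 − 6 = 1, and the invariant factors of ∂_1 are all 1, so H_0 = Z.
  H_1: rank ker ∂_1 − rank ∂_2 = (21 − 6) − 13 = 2, and the invariant factors of ∂_2 are all 1, so H_1 = Z^2.
  H_2: rank ker ∂_2 − rank ∂_3 = (14 − 13) − 0 = 1, and there is no ∂_3, so H_2 = Z.

Hence the Betti numbers are b_0 = 1, b_1 = 2, b_2 = 1.

b_0 = 1, b_1 = 2, b_2 = 1.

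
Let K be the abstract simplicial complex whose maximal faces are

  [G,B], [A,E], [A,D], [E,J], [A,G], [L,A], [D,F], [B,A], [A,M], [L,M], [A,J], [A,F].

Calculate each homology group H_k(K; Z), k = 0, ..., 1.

Order the vertices as A < B < D < E < F < G < J < L < M. Listing each simplex with vertices in this order, K has dimension 1 with simplices:

  0-simplices (9): A, B, D, E, F, G, J, L, M
  1-simplices (12): AB, AD, AE, AF, AG, AJ, AL, AM, BG, DF, EJ, LM

giving chain groups C_0 ≅ Z^9, C_1 ≅ Z^12.

Boundary ∂_1: C_1 → C_0 sends each edge [p,q] (with p < q) to q − p. For instance
  ∂LM = M − L.
This gives a 9×12 integer matrix of rank 8; reducing to Smith normal form yields diagonal entries (1,1,1,1,1,1,1,1).

Computing H_k = (kernel of ∂_k) / (image of ∂_{k+1}):

  H_0: rank C_0 − rank ∂_1 = 9 − 8 = 1, and the invariant factors of ∂_1 are all 1, so H_0 ≅ Z.
  H_1: rank ker ∂_1 − rank ∂_2 = (12 − 8) − 0 = 4, and there is no ∂_2, so H_1 ≅ Z^4.

H_0 = Z,  H_1 = Z^4.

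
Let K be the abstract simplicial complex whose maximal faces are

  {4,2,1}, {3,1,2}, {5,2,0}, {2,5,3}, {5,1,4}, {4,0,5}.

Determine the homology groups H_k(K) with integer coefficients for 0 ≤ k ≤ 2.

Fix the vertex order 0 < 1 < 2 < 3 < 4 < 5 and write every simplex with vertices in increasing order. Then dim K = 2 and the simplices of K are:

  0-simplices (6): [0], [1], [2], [3], [4], [5]
  1-simplices (12): [0,2], [0,4], [0,5], [1,2], [1,3], [1,4], [1,5], [2,3], [2,4], [2,5], [3,5], [4,5]
  2-simplices (6): [0,2,5], [0,4,5], [1,2,3], [1,2,4], [1,4,5], [2,3,5]

so the chain groups are C_0 ≅ Z^6, C_1 ≅ Z^12, C_2 ≅ Z^6.

∂_1: C_1 → C_0 maps an edge to its endpoints' difference, ∂[p,q] = q − p.
The 6×12 boundary matrix has rank 5 and Smith normal form diag(1,1,1,1,1).

The boundary map ∂_2: C_2 → C_1 sends each 2-simplex [p,q,r] to [q,r] − [p,r] + [p,q]. For instance
  ∂[0,4,5] = [4,5] − [0,5] + [0,4],
  ∂[2,3,5] = [3,5] − [2,5] + [2,3].
This gives a 12×6 integer matrix of rank 6; reducing to Smith normal form yields diagonal entries (1,1,1,1,1,1).

From H_k ≅ ker(∂_k) / im(∂_{k+1}) we obtain:

  H_0: rank C_0 − rank ∂_1 = 6 − 5 = 1, and the invariant factors of ∂_1 are all 1, so H_0 ≅ Z.
  H_1: rank ker ∂_1 − rank ∂_2 = (12 − 5) − 6 = 1, and the invariant factors of ∂_2 are all 1, so H_1 ≅ Z.
  H_2: rank ker ∂_2 − rank ∂_3 = (6 − 6) − 0 = 0, and there is no ∂_3, so H_2 ≅ 0.

H_0 = Z,  H_1 = Z,  H_2 = 0.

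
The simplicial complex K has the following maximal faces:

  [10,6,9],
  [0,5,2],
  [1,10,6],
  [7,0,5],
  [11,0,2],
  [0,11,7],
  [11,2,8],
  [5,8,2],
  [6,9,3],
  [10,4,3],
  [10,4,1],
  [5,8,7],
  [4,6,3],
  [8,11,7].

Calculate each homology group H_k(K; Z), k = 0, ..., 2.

H_0 ≅ Z^2,  H_1 ≅ Z,  H_2 ≅ Z.

We work with the vertex ordering 0 < 1 < 2 < 3 < 4 < 5 < 6 < 7 < 8 < 9 < 10 < 11. The simplices of K, each written with vertices in increasing order, are:

  0-simplices (12): [0], [1], [2], [3], [4], [5], [6], [7], [8], [9], [10], [11]
  1-simplices (24): (24 of them)
  2-simplices (14): [0,2,5], [0,2,11], [0,5,7], [0,7,11], [1,4,10], [1,6,10], [2,5,8], [2,8,11], [3,4,6], [3,4,10], [3,6,9], [5,7,8], [6,9,10], [7,8,11]

so the chain groups are C_0 ≅ Z^12, C_1 ≅ Z^24, C_2 ≅ Z^14.

∂_1: C_1 → C_0 is given by ∂[p,q] = [q] − [p]. For instance
  ∂[9,10] = [10] − [9].
As a 12×24 matrix over Z this has rank 10, with invariant factors (1,1,1,1,1,1,1,1,1,1).

The boundary map ∂_2: C_2 → C_1 sends each 2-simplex [p,q,r] to [q,r] − [p,r] + [p,q]. For instance
  ∂[7,8,11] = [8,11] − [7,11] + [7,8],
  ∂[6,9,10] = [9,10] − [6,10] + [6,9].
The resulting 24×14 matrix has rank 13, and its Smith normal form has invariant factors (1,1,1,1,1,1,1,1,1,1,1,1,1).

From H_k ≅ ker(∂_k) / im(∂_{k+1}) we obtain:

  H_0: rank C_0 − rank ∂_1 = 12 − 10 = 2, and the invariant factors of ∂_1 are all 1, so H_0 ≅ Z^2.
  H_1: rank ker ∂_1 − rank ∂_2 = (24 − 10) − 13 = 1, and the invariant factors of ∂_2 are all 1, so H_1 ≅ Z.
  H_2: rank ker ∂_2 − rank ∂_3 = (14 − 13) − 0 = 1, and there is no ∂_3, so H_2 ≅ Z.

(K is a triangulation of the disjoint union of the cylinder S^1 x I and the 2-sphere S^2.)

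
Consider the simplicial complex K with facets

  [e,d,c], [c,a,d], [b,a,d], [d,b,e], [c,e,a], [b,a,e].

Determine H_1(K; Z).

Fix the vertex order a < b < c < d < e and write every simplex with vertices in increasing order. Then dim K = 2 and the simplices of K are:

  0-simplices (5): a, b, c, d, e
  1-simplices (9): ab, ac, ad, ae, bd, be, cd, ce, de
  2-simplices (6): abd, abe, acd, ace, bde, cde

Hence C_0 ≅ Z^5, C_1 ≅ Z^9, C_2 ≅ Z^6.

The boundary map ∂_1: C_1 → C_0 is given by ∂[p,q] = [q] − [p]. For instance
  ∂be = e − b.
This gives a 5×9 integer matrix of rank 4; reducing to Smith normal form yields diagonal entries (1,1,1,1).

∂_2: C_2 → C_1 sends each 2-simplex [p,q,r] to [q,r] − [p,r] + [p,q]. For instance
  ∂abd = bd − ad + ab,
  ∂ace = ce − ae + ac.
The resulting 9×6 matrix has rank 5, and its Smith normal form has invariant factors (1,1,1,1,1).

Computing H_k = (kernel of ∂_k) / (image of ∂_{k+1}):

  H_1: rank ker ∂_1 − rank ∂_2 = (9 − 4) − 5 = 0, and the invariant factors of ∂_2 are all 1, so H_1 = 0.

(K is a triangulation of the 2-sphere S^2.)

H_1 ≅ 0.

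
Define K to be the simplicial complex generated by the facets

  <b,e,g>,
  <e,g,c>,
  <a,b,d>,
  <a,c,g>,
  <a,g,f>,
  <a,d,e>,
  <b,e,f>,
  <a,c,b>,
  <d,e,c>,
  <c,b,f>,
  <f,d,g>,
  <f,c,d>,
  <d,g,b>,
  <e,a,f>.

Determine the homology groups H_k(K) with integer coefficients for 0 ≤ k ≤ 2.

H_0 ≅ Z,  H_1 ≅ Z^2,  H_2 ≅ Z.

We work with the vertex ordering a < b < c < d < e < f < g. The simplices of K, each written with vertices in increasing order, are:

  0-simplices (7): a, b, c, d, e, f, g
  1-simplices (21): ab, ac, ad, ae, af, ag, bc, bd, be, bf, bg, cd, ce, cf, cg, de, df, dg, ef, eg, fg
  2-simplices (14): abc, abd, acg, ade, aef, afg, bcf, bdg, bef, beg, cde, cdf, ceg, dfg

so the chain groups are C_0 ≅ Z^7, C_1 ≅ Z^21, C_2 ≅ Z^14.

∂_1: C_1 → C_0 sends each edge [p,q] (with p < q) to q − p. For instance
  ∂af = f − a.
As a 7×21 matrix over Z this has rank 6, with invariant factors (1,1,1,1,1,1).

∂_2: C_2 → C_1 maps a triangle to the signed sum of its edges. For instance
  ∂cdf = df − cf + cd,
  ∂abd = bd − ad + ab.
The 21×14 boundary matrix has rank 13 and Smith normal form diag(1,1,1,1,1,1,1,1,1,1,1,1,1).

From H_k ≅ ker(∂_k) / im(∂_{k+1}) we obtain:

  H_0: rank C_0 − rank ∂_1 = 7 − 6 = 1, and the invariant factors of ∂_1 are all 1, so H_0 = Z.
  H_1: rank ker ∂_1 − rank ∂_2 = (21 − 6) − 13 = 2, and the invariant factors of ∂_2 are all 1, so H_1 = Z^2.
  H_2: rank ker ∂_2 − rank ∂_3 = (14 − 13) − 0 = 1, and there is no ∂_3, so H_2 = Z.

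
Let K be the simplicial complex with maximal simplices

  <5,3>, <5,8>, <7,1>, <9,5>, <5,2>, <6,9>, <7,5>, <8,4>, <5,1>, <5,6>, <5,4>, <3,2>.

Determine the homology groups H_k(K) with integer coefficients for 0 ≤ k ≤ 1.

H_0 = Z,  H_1 = Z^4.

Take the total order 1 < 2 < 3 < 4 < 5 < 6 < 7 < 8 < 9 on the vertex set. Then K (dimension 1) consists of the simplices:

  0-simplices (9): [1], [2], [3], [4], [5], [6], [7], [8], [9]
  1-simplices (12): [1,5], [1,7], [2,3], [2,5], [3,5], [4,5], [4,8], [5,6], [5,7], [5,8], [5,9], [6,9]

Hence C_0 ≅ Z^9, C_1 ≅ Z^12.

∂_1: C_1 → C_0 is given by ∂[p,q] = [q] − [p]. For instance
  ∂[5,9] = [9] − [5].
This gives a 9×12 integer matrix of rank 8; reducing to Smith normal form yields diagonal entries (1,1,1,1,1,1,1,1).

Now H_k = ker ∂_k / im ∂_{k+1}, so:

  H_0: rank C_0 − rank ∂_1 = 9 − 8 = 1, and the invariant factors of ∂_1 are all 1, so H_0 = Z.
  H_1: rank ker ∂_1 − rank ∂_2 = (12 − 8) − 0 = 4, and there is no ∂_2, so H_1 = Z^4.

As a check, the Euler characteristic is 9 − 12 = -3, which agrees with 1 − 4 = -3.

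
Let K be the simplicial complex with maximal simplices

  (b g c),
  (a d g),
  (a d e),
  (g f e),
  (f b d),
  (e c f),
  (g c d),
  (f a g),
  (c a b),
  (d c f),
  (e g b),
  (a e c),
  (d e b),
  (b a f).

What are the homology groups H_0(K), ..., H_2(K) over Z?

Order the vertices as a < b < c < d < e < f < g. Listing each simplex with vertices in this order, K has dimension 2 with simplices:

  0-simplices (7): a, b, c, d, e, f, g
  1-simplices (21): ab, ac, ad, ae, af, ag, bc, bd, be, bf, bg, cd, ce, cf, cg, de, df, dg, ef, eg, fg
  2-simplices (14): abc, abf, ace, ade, adg, afg, bcg, bde, bdf, beg, cdf, cdg, cef, efg

giving chain groups C_0 ≅ Z^7, C_1 ≅ Z^21, C_2 ≅ Z^14.

Boundary ∂_1: C_1 → C_0 sends each edge [p,q] (with p < q) to q − p.
The 7×21 boundary matrix has rank 6 and Smith normal form diag(1,1,1,1,1,1).

Boundary ∂_2: C_2 → C_1 sends each 2-simplex [p,q,r] to [q,r] − [p,r] + [p,q]. For instance
  ∂abf = bf − af + ab,
  ∂efg = fg − eg + ef.
The resulting 21×14 matrix has rank 13, and its Smith normal form has invariant factors (1,1,1,1,1,1,1,1,1,1,1,1,1).

Computing H_k = (kernel of ∂_k) / (image of ∂_{k+1}):

  H_0: rank C_0 − rank ∂_1 = 7 − 6 = 1, and the invariant factors of ∂_1 are all 1, so H_0 = Z.
  H_1: rank ker ∂_1 − rank ∂_2 = (21 − 6) − 13 = 2, and the invariant factors of ∂_2 are all 1, so H_1 = Z^2.
  H_2: rank ker ∂_2 − rank ∂_3 = (14 − 13) − 0 = 1, and there is no ∂_3, so H_2 = Z.

As a check, the Euler characteristic is 7 − 21 + 14 = 0, which agrees with 1 − 2 + 1 = 0.
(K is a triangulation of the torus T^2.)

H_0 = Z,  H_1 = Z^2,  H_2 = Z.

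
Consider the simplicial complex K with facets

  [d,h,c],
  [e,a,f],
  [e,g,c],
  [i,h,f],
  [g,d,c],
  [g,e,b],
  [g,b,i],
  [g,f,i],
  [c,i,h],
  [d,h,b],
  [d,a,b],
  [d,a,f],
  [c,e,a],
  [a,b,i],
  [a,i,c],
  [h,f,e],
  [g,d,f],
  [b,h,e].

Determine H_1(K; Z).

K has 9 vertices, 27 edges, 18 triangles.
rank ∂_1 = 8, rank ∂_2 = 17 ⇒ b_1 = 27 − 8 − 17 = 2; all invariant factors of ∂_2 are 1 so no torsion. So H_1 = Z^2.

H_1 ≅ Z^2.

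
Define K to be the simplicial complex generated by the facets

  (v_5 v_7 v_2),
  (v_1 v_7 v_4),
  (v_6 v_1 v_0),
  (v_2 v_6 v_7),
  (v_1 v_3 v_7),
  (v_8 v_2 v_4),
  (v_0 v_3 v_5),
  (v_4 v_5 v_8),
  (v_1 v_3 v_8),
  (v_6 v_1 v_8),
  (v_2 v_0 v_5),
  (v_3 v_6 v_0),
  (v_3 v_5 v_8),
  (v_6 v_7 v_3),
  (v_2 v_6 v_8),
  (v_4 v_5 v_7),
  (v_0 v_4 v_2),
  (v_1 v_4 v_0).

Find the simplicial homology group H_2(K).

H_2 = 0.

K has 9 vertices, 27 edges, 18 triangles.
rank ∂_2 = 18, rank ∂_3 = 0 ⇒ b_2 = 18 − 18 − 0 = 0. So H_2 = 0.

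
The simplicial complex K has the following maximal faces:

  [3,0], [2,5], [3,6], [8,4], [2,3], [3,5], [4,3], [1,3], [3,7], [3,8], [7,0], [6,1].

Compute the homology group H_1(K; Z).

Take the total order 0 < 1 < 2 < 3 < 4 < 5 < 6 < 7 < 8 on the vertex set. Then K (dimension 1) consists of the simplices:

  0-simplices (9): [0], [1], [2], [3], [4], [5], [6], [7], [8]
  1-simplices (12): [0,3], [0,7], [1,3], [1,6], [2,3], [2,5], [3,4], [3,5], [3,6], [3,7], [3,8], [4,8]

giving chain groups C_0 ≅ Z^9, C_1 ≅ Z^12.

∂_1: C_1 → C_0 is given by ∂[p,q] = [q] − [p].
The resulting 9×12 matrix has rank 8, and its Smith normal form has invariant factors (1,1,1,1,1,1,1,1).

From H_k ≅ ker(∂_k) / im(∂_{k+1}) we obtain:

  H_1: rank ker ∂_1 − rank ∂_2 = (12 − 8) − 0 = 4, and there is no ∂_2, so H_1 ≅ Z^4.

H_1 = Z^4.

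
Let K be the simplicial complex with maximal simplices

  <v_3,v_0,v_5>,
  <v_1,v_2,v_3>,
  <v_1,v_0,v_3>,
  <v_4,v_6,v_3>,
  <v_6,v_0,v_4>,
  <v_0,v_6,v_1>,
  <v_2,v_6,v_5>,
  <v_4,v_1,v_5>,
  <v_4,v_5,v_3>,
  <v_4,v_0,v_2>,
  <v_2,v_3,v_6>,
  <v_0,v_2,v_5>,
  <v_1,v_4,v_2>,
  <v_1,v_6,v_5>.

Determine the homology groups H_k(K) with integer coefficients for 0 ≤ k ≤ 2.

Fix the vertex order v_0 < v_1 < v_2 < v_3 < v_4 < v_5 < v_6 and write every simplex with vertices in increasing order. Then dim K = 2 and the simplices of K are:

  0-simplices (7): [v_0], [v_1], [v_2], [v_3], [v_4], [v_5], [v_6]
  1-simplices (21): (21 of them)
  2-simplices (14): (14 of them)

so the chain groups are C_0 ≅ Z^7, C_1 ≅ Z^21, C_2 ≅ Z^14.

Boundary ∂_1: C_1 → C_0 is given by ∂[p,q] = [q] − [p]. For instance
  ∂[v_0,v_3] = [v_3] − [v_0].
The 7×21 boundary matrix has rank 6 and Smith normal form diag(1,1,1,1,1,1).

Boundary ∂_2: C_2 → C_1 maps a triangle to the signed sum of its edges. For instance
  ∂[v_0,v_4,v_6] = [v_4,v_6] − [v_0,v_6] + [v_0,v_4],
  ∂[v_0,v_3,v_5] = [v_3,v_5] − [v_0,v_5] + [v_0,v_3].
This gives a 21×14 integer matrix of rank 13; reducing to Smith normal form yields diagonal entries (1,1,1,1,1,1,1,1,1,1,1,1,1).

Now H_k = ker ∂_k / im ∂_{k+1}, so:

  H_0: rank C_0 − rank ∂_1 = 7 − 6 = 1, and the invariant factors of ∂_1 are all 1, so H_0 = Z.
  H_1: rank ker ∂_1 − rank ∂_2 = (21 − 6) − 13 = 2, and the invariant factors of ∂_2 are all 1, so H_1 = Z^2.
  H_2: rank ker ∂_2 − rank ∂_3 = (14 − 13) − 0 = 1, and there is no ∂_3, so H_2 = Z.

As a check, the Euler characteristic is 7 − 21 + 14 = 0, which agrees with 1 − 2 + 1 = 0.

H_0 = Z,  H_1 = Z^2,  H_2 = Z.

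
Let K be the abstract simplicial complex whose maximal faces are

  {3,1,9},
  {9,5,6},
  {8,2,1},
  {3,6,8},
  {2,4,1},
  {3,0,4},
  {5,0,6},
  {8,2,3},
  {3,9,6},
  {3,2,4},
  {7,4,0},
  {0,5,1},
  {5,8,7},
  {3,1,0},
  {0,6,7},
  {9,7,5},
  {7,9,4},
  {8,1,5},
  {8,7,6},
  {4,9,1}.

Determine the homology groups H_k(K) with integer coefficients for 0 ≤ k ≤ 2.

K has 10 vertices, 30 edges, 20 triangles.
rank ∂_0 = 0, rank ∂_1 = 9 ⇒ b_0 = 10 − 0 − 9 = 1; all invariant factors of ∂_1 are 1 so no torsion. So H_0 = Z.
rank ∂_1 = 9, rank ∂_2 = 20 ⇒ b_1 = 30 − 9 − 20 = 1; ∂_2 has invariant factor(s) [2] giving torsion. So H_1 = Z ⊕ Z/2.
rank ∂_2 = 20, rank ∂_3 = 0 ⇒ b_2 = 20 − 20 − 0 = 0. So H_2 = 0.

H_0 ≅ Z,  H_1 ≅ Z ⊕ Z/2,  H_2 = 0.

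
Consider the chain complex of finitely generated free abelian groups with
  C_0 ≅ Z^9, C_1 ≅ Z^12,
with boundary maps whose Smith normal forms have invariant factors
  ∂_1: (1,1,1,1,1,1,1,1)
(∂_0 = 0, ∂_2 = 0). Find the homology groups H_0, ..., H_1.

H_0: b_0 = 9 − 0 − 8 = 1; torsion from ∂_1 factors > 1: none. So H_0 = Z.
H_1: b_1 = 12 − 8 − 0 = 4; torsion from ∂_2 factors > 1: none. So H_1 = Z^4.

H_0 = Z,  H_1 = Z^4.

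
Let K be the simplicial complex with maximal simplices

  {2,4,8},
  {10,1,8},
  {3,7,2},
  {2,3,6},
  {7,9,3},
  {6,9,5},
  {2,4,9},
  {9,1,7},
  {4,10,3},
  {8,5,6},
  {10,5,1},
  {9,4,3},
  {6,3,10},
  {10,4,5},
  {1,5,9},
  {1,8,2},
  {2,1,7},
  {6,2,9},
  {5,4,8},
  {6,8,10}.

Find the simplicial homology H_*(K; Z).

We work with the vertex ordering 1 < 2 < 3 < 4 < 5 < 6 < 7 < 8 < 9 < 10. The simplices of K, each written with vertices in increasing order, are:

  0-simplices (10): [1], [2], [3], [4], [5], [6], [7], [8], [9], [10]
  1-simplices (30): (30 of them)
  2-simplices (20): (20 of them)

so the chain groups are C_0 ≅ Z^10, C_1 ≅ Z^30, C_2 ≅ Z^20.

Boundary ∂_1: C_1 → C_0 sends each edge [p,q] (with p < q) to q − p.
This gives a 10×30 integer matrix of rank 9; reducing to Smith normal form yields diagonal entries (1,1,1,1,1,1,1,1,1).

Boundary ∂_2: C_2 → C_1 acts by ∂[p,q,r] = [q,r] − [p,r] + [p,q]. For instance
  ∂[5,6,8] = [6,8] − [5,8] + [5,6],
  ∂[1,2,7] = [2,7] − [1,7] + [1,2].
The resulting 30×20 matrix has rank 20, and its Smith normal form has invariant factors (1,1,1,1,1,1,1,1,1,1,1,1,1,1,1,1,1,1,1,2).

Reading off H_k = ker ∂_k / im ∂_{k+1}:

  H_0: rank C_0 − rank ∂_1 = 10 − 9 = 1, and the invariant factors of ∂_1 are all 1, so H_0 ≅ Z.
  H_1: rank ker ∂_1 − rank ∂_2 = (30 − 9) − 20 = 1, and ∂_2 has invariant factor 2 > 1, so H_1 ≅ Z × Z/2.
  H_2: rank ker ∂_2 − rank ∂_3 = (20 − 20) − 0 = 0, and there is no ∂_3, so H_2 ≅ 0.

As a check, the Euler characteristic is 10 − 30 + 20 = 0, which agrees with 1 − 1 + 0 = 0.

H_0 ≅ Z,  H_1 ≅ Z × Z/2,  H_2 = 0.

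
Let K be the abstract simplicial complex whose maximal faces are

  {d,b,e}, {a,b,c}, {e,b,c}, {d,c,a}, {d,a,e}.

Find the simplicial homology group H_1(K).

Fix the vertex order a < b < c < d < e and write every simplex with vertices in increasing order. Then dim K = 2 and the simplices of K are:

  0-simplices (5): a, b, c, d, e
  1-simplices (10): ab, ac, ad, ae, bc, bd, be, cd, ce, de
  2-simplices (5): abc, acd, ade, bce, bde

giving chain groups C_0 ≅ Z^5, C_1 ≅ Z^10, C_2 ≅ Z^5.

∂_1: C_1 → C_0 is given by ∂[p,q] = [q] − [p]. For instance
  ∂be = e − b.
This gives a 5×10 integer matrix of rank 4; reducing to Smith normal form yields diagonal entries (1,1,1,1).

∂_2: C_2 → C_1 sends each 2-simplex [p,q,r] to [q,r] − [p,r] + [p,q]. For instance
  ∂ade = de − ae + ad,
  ∂bde = de − be + bd.
The resulting 10×5 matrix has rank 5, and its Smith normal form has invariant factors (1,1,1,1,1).

Now H_k = ker ∂_k / im ∂_{k+1}, so:

  H_1: rank ker ∂_1 − rank ∂_2 = (10 − 4) − 5 = 1, and the invariant factors of ∂_2 are all 1, so H_1 = Z.

H_1 = Z.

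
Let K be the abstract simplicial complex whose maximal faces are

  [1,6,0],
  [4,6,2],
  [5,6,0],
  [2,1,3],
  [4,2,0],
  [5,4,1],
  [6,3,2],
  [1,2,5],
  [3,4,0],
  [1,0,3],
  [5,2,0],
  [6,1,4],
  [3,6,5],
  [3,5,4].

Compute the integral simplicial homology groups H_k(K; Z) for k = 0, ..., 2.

Fix the vertex order 0 < 1 < 2 < 3 < 4 < 5 < 6 and write every simplex with vertices in increasing order. Then dim K = 2 and the simplices of K are:

  0-simplices (7): [0], [1], [2], [3], [4], [5], [6]
  1-simplices (21): [0,1], [0,2], [0,3], [0,4], [0,5], [0,6], [1,2], [1,3], [1,4], [1,5], [1,6], [2,3], [2,4], [2,5], [2,6], [3,4], [3,5], [3,6], [4,5], [4,6], [5,6]
  2-simplices (14): [0,1,3], [0,1,6], [0,2,4], [0,2,5], [0,3,4], [0,5,6], [1,2,3], [1,2,5], [1,4,5], [1,4,6], [2,3,6], [2,4,6], [3,4,5], [3,5,6]

Hence C_0 ≅ Z^7, C_1 ≅ Z^21, C_2 ≅ Z^14.

Boundary ∂_1: C_1 → C_0 maps an edge to its endpoints' difference, ∂[p,q] = q − p.
The resulting 7×21 matrix has rank 6, and its Smith normal form has invariant factors (1,1,1,1,1,1).

Boundary ∂_2: C_2 → C_1 maps a triangle to the signed sum of its edges. For instance
  ∂[0,1,6] = [1,6] − [0,6] + [0,1],
  ∂[0,3,4] = [3,4] − [0,4] + [0,3].
This gives a 21×14 integer matrix of rank 13; reducing to Smith normal form yields diagonal entries (1,1,1,1,1,1,1,1,1,1,1,1,1).

Computing H_k = (kernel of ∂_k) / (image of ∂_{k+1}):

  H_0: rank C_0 − rank ∂_1 = 7 − 6 = 1, and the invariant factors of ∂_1 are all 1, so H_0 = Z.
  H_1: rank ker ∂_1 − rank ∂_2 = (21 − 6) − 13 = 2, and the invariant factors of ∂_2 are all 1, so H_1 = Z^2.
  H_2: rank ker ∂_2 − rank ∂_3 = (14 − 13) − 0 = 1, and there is no ∂_3, so H_2 = Z.

As a check, the Euler characteristic is 7 − 21 + 14 = 0, which agrees with 1 − 2 + 1 = 0.
(K is a triangulation of the torus T^2.)

H_0 = Z,  H_1 = Z^2,  H_2 = Z.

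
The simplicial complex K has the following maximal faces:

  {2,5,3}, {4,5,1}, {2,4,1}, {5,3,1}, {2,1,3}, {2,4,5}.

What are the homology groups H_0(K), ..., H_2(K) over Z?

H_0 ≅ Z,  H_1 = 0,  H_2 ≅ Z.

Fix the vertex order 1 < 2 < 3 < 4 < 5 and write every simplex with vertices in increasing order. Then dim K = 2 and the simplices of K are:

  0-simplices (5): [1], [2], [3], [4], [5]
  1-simplices (9): [1,2], [1,3], [1,4], [1,5], [2,3], [2,4], [2,5], [3,5], [4,5]
  2-simplices (6): [1,2,3], [1,2,4], [1,3,5], [1,4,5], [2,3,5], [2,4,5]

Hence C_0 ≅ Z^5, C_1 ≅ Z^9, C_2 ≅ Z^6.

Boundary ∂_1: C_1 → C_0 sends each edge [p,q] (with p < q) to q − p. For instance
  ∂[2,5] = [5] − [2].
The resulting 5×9 matrix has rank 4, and its Smith normal form has invariant factors (1,1,1,1).

∂_2: C_2 → C_1 acts by ∂[p,q,r] = [q,r] − [p,r] + [p,q]. For instance
  ∂[2,3,5] = [3,5] − [2,5] + [2,3],
  ∂[1,2,4] = [2,4] − [1,4] + [1,2].
This gives a 9×6 integer matrix of rank 5; reducing to Smith normal form yields diagonal entries (1,1,1,1,1).

Computing H_k = (kernel of ∂_k) / (image of ∂_{k+1}):

  H_0: rank C_0 − rank ∂_1 = 5 − 4 = 1, and the invariant factors of ∂_1 are all 1, so H_0 ≅ Z.
  H_1: rank ker ∂_1 − rank ∂_2 = (9 − 4) − 5 = 0, and the invariant factors of ∂_2 are all 1, so H_1 ≅ 0.
  H_2: rank ker ∂_2 − rank ∂_3 = (6 − 5) − 0 = 1, and there is no ∂_3, so H_2 ≅ Z.

As a check, the Euler characteristic is 5 − 9 + 6 = 2, which agrees with 1 − 0 + 1 = 2.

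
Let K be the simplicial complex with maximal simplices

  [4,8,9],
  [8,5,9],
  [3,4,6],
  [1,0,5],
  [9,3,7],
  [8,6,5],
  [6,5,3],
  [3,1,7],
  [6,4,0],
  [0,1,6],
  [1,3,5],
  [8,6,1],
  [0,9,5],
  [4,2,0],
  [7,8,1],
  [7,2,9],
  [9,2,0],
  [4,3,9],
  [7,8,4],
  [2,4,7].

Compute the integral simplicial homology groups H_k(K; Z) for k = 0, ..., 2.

Order the vertices as 0 < 1 < 2 < 3 < 4 < 5 < 6 < 7 < 8 < 9. Listing each simplex with vertices in this order, K has dimension 2 with simplices:

  0-simplices (10): [0], [1], [2], [3], [4], [5], [6], [7], [8], [9]
  1-simplices (30): (30 of them)
  2-simplices (20): (20 of them)

so the chain groups are C_0 ≅ Z^10, C_1 ≅ Z^30, C_2 ≅ Z^20.

Boundary ∂_1: C_1 → C_0 maps an edge to its endpoints' difference, ∂[p,q] = q − p. For instance
  ∂[2,9] = [9] − [2].
This gives a 10×30 integer matrix of rank 9; reducing to Smith normal form yields diagonal entries (1,1,1,1,1,1,1,1,1).

∂_2: C_2 → C_1 maps a triangle to the signed sum of its edges. For instance
  ∂[0,2,4] = [2,4] − [0,4] + [0,2],
  ∂[5,8,9] = [8,9] − [5,9] + [5,8].
The resulting 30×20 matrix has rank 20, and its Smith normal form has invariant factors (1,1,1,1,1,1,1,1,1,1,1,1,1,1,1,1,1,1,1,2).

From H_k ≅ ker(∂_k) / im(∂_{k+1}) we obtain:

  H_0: rank C_0 − rank ∂_1 = 10 − 9 = 1, and the invariant factors of ∂_1 are all 1, so H_0 = Z.
  H_1: rank ker ∂_1 − rank ∂_2 = (30 − 9) − 20 = 1, and ∂_2 has invariant factor 2 > 1, so H_1 = Z ⊕ Z/2Z.
  H_2: rank ker ∂_2 − rank ∂_3 = (20 − 20) − 0 = 0, and there is no ∂_3, so H_2 = 0.

H_0 ≅ Z,  H_1 ≅ Z ⊕ Z/2Z,  H_2 = 0.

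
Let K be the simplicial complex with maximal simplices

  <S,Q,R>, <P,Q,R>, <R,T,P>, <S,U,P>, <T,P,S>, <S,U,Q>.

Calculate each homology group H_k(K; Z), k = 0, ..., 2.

We work with the vertex ordering P < Q < R < S < T < U. The simplices of K, each written with vertices in increasing order, are:

  0-simplices (6): P, Q, R, S, T, U
  1-simplices (12): PQ, PR, PS, PT, PU, QR, QS, QU, RS, RT, ST, SU
  2-simplices (6): PQR, PRT, PST, PSU, QRS, QSU

giving chain groups C_0 ≅ Z^6, C_1 ≅ Z^12, C_2 ≅ Z^6.

Boundary ∂_1: C_1 → C_0 is given by ∂[p,q] = [q] − [p]. For instance
  ∂PS = S − P.
As a 6×12 matrix over Z this has rank 5, with invariant factors (1,1,1,1,1).

∂_2: C_2 → C_1 sends each 2-simplex [p,q,r] to [q,r] − [p,r] + [p,q]. For instance
  ∂PST = ST − PT + PS,
  ∂PQR = QR − PR + PQ.
This gives a 12×6 integer matrix of rank 6; reducing to Smith normal form yields diagonal entries (1,1,1,1,1,1).

From H_k ≅ ker(∂_k) / im(∂_{k+1}) we obtain:

  H_0: rank C_0 − rank ∂_1 = 6 − 5 = 1, and the invariant factors of ∂_1 are all 1, so H_0 ≅ Z.
  H_1: rank ker ∂_1 − rank ∂_2 = (12 − 5) − 6 = 1, and the invariant factors of ∂_2 are all 1, so H_1 ≅ Z.
  H_2: rank ker ∂_2 − rank ∂_3 = (6 − 6) − 0 = 0, and there is no ∂_3, so H_2 ≅ 0.

(K is a triangulation of the cylinder S^1 x I.)

H_0 ≅ Z,  H_1 ≅ Z,  H_2 = 0.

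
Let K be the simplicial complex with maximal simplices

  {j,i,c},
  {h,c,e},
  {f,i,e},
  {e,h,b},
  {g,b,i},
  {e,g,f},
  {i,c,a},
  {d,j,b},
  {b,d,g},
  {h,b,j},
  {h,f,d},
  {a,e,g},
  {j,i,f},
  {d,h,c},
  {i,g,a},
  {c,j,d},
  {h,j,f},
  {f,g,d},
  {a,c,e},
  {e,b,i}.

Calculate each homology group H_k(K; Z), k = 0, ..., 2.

H_0 = Z,  H_1 = Z ⊕ Z_2,  H_2 = 0.

Fix the vertex order a < b < c < d < e < f < g < h < i < j and write every simplex with vertices in increasing order. Then dim K = 2 and the simplices of K are:

  0-simplices (10): a, b, c, d, e, f, g, h, i, j
  1-simplices (30): ac, ae, ag, ai, bd, be, bg, bh, bi, bj, cd, ce, ch, ci, cj, df, dg, dh, dj, ef, eg, eh, ei, fg, fh, fi, fj, gi, hj, ij
  2-simplices (20): ace, aci, aeg, agi, bdg, bdj, beh, bei, bgi, bhj, cdh, cdj, ceh, cij, dfg, dfh, efg, efi, fhj, fij

Hence C_0 ≅ Z^10, C_1 ≅ Z^30, C_2 ≅ Z^20.

∂_1: C_1 → C_0 maps an edge to its endpoints' difference, ∂[p,q] = q − p. For instance
  ∂ce = e − c.
This gives a 10×30 integer matrix of rank 9; reducing to Smith normal form yields diagonal entries (1,1,1,1,1,1,1,1,1).

The boundary map ∂_2: C_2 → C_1 sends each 2-simplex [p,q,r] to [q,r] − [p,r] + [p,q]. For instance
  ∂ceh = eh − ch + ce,
  ∂fij = ij − fj + fi.
The resulting 30×20 matrix has rank 20, and its Smith normal form has invariant factors (1,1,1,1,1,1,1,1,1,1,1,1,1,1,1,1,1,1,1,2).

Computing H_k = (kernel of ∂_k) / (image of ∂_{k+1}):

  H_0: rank C_0 − rank ∂_1 = 10 − 9 = 1, and the invariant factors of ∂_1 are all 1, so H_0 ≅ Z.
  H_1: rank ker ∂_1 − rank ∂_2 = (30 − 9) − 20 = 1, and ∂_2 has invariant factor 2 > 1, so H_1 ≅ Z ⊕ Z_2.
  H_2: rank ker ∂_2 − rank ∂_3 = (20 − 20) − 0 = 0, and there is no ∂_3, so H_2 ≅ 0.

(K is a triangulation of the Klein bottle.)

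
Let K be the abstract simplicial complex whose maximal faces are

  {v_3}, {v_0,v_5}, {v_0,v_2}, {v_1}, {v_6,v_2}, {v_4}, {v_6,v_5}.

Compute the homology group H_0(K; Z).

Fix the vertex order v_0 < v_1 < v_2 < v_3 < v_4 < v_5 < v_6 and write every simplex with vertices in increasing order. Then dim K = 1 and the simplices of K are:

  0-simplices (7): [v_0], [v_1], [v_2], [v_3], [v_4], [v_5], [v_6]
  1-simplices (4): [v_0,v_2], [v_0,v_5], [v_2,v_6], [v_5,v_6]

giving chain groups C_0 ≅ Z^7, C_1 ≅ Z^4.

Boundary ∂_1: C_1 → C_0 sends each edge [p,q] (with p < q) to q − p. For instance
  ∂[v_5,v_6] = [v_6] − [v_5].
As a 7×4 matrix over Z this has rank 3, with invariant factors (1,1,1).

Computing H_k = (kernel of ∂_k) / (image of ∂_{k+1}):

  H_0: rank C_0 − rank ∂_1 = 7 − 3 = 4, and the invariant factors of ∂_1 are all 1, so H_0 ≅ Z^4.

(K is a triangulation of the disjoint union of the circle S^1 and a set of 3 points.)

H_0 = Z^4.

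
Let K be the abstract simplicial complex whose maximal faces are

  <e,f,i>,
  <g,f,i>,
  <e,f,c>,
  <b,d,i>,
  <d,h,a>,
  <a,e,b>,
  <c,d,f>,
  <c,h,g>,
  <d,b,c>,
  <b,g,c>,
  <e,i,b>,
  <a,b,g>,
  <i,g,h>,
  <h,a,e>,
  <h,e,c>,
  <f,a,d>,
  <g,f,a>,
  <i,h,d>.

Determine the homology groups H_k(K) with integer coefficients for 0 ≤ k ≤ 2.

H_0 ≅ Z,  H_1 ≅ Z^2,  H_2 ≅ Z.

Take the total order a < b < c < d < e < f < g < h < i on the vertex set. Then K (dimension 2) consists of the simplices:

  0-simplices (9): a, b, c, d, e, f, g, h, i
  1-simplices (27): ab, ad, ae, af, ag, ah, bc, bd, be, bg, bi, cd, ce, cf, cg, ch, df, dh, di, ef, eh, ei, fg, fi, gh, gi, hi
  2-simplices (18): abe, abg, adf, adh, aeh, afg, bcd, bcg, bdi, bei, cdf, cef, ceh, cgh, dhi, efi, fgi, ghi

giving chain groups C_0 ≅ Z^9, C_1 ≅ Z^27, C_2 ≅ Z^18.

Boundary ∂_1: C_1 → C_0 is given by ∂[p,q] = [q] − [p].
As a 9×27 matrix over Z this has rank 8, with invariant factors (1,1,1,1,1,1,1,1).

∂_2: C_2 → C_1 maps a triangle to the signed sum of its edges. For instance
  ∂aeh = eh − ah + ae,
  ∂bcg = cg − bg + bc.
The resulting 27×18 matrix has rank 17, and its Smith normal form has invariant factors (1,1,1,1,1,1,1,1,1,1,1,1,1,1,1,1,1).

Reading off H_k = ker ∂_k / im ∂_{k+1}:

  H_0: rank C_0 − rank ∂_1 = 9 − 8 = 1, and the invariant factors of ∂_1 are all 1, so H_0 ≅ Z.
  H_1: rank ker ∂_1 − rank ∂_2 = (27 − 8) − 17 = 2, and the invariant factors of ∂_2 are all 1, so H_1 ≅ Z^2.
  H_2: rank ker ∂_2 − rank ∂_3 = (18 − 17) − 0 = 1, and there is no ∂_3, so H_2 ≅ Z.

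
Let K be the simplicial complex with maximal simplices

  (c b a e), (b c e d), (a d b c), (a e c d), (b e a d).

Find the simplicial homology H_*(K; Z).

H_0 = Z,  H_1 = 0,  H_2 = 0,  H_3 = Z.

K has 5 vertices, 10 edges, 10 triangles, 5 3-simplices.
rank ∂_0 = 0, rank ∂_1 = 4 ⇒ b_0 = 5 − 0 − 4 = 1; all invariant factors of ∂_1 are 1 so no torsion. So H_0 ≅ Z.
rank ∂_1 = 4, rank ∂_2 = 6 ⇒ b_1 = 10 − 4 − 6 = 0; all invariant factors of ∂_2 are 1 so no torsion. So H_1 ≅ 0.
rank ∂_2 = 6, rank ∂_3 = 4 ⇒ b_2 = 10 − 6 − 4 = 0; all invariant factors of ∂_3 are 1 so no torsion. So H_2 ≅ 0.
rank ∂_3 = 4, rank ∂_4 = 0 ⇒ b_3 = 5 − 4 − 0 = 1. So H_3 ≅ Z.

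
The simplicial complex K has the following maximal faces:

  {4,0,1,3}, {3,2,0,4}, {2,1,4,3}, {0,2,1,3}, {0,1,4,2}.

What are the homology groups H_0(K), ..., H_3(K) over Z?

Order the vertices as 0 < 1 < 2 < 3 < 4. Listing each simplex with vertices in this order, K has dimension 3 with simplices:

  0-simplices (5): [0], [1], [2], [3], [4]
  1-simplices (10): [0,1], [0,2], [0,3], [0,4], [1,2], [1,3], [1,4], [2,3], [2,4], [3,4]
  2-simplices (10): [0,1,2], [0,1,3], [0,1,4], [0,2,3], [0,2,4], [0,3,4], [1,2,3], [1,2,4], [1,3,4], [2,3,4]
  3-simplices (5): [0,1,2,3], [0,1,2,4], [0,1,3,4], [0,2,3,4], [1,2,3,4]

so the chain groups are C_0 ≅ Z^5, C_1 ≅ Z^10, C_2 ≅ Z^10, C_3 ≅ Z^5.

Boundary ∂_1: C_1 → C_0 sends each edge [p,q] (with p < q) to q − p.
The resulting 5×10 matrix has rank 4, and its Smith normal form has invariant factors (1,1,1,1).

Boundary ∂_2: C_2 → C_1 maps a triangle to the signed sum of its edges. For instance
  ∂[1,3,4] = [3,4] − [1,4] + [1,3],
  ∂[0,2,4] = [2,4] − [0,4] + [0,2].
As a 10×10 matrix over Z this has rank 6, with invariant factors (1,1,1,1,1,1).

∂_3: C_3 → C_2 sends each 3-simplex σ to the alternating sum Σ_i (−1)^i (σ with its i-th vertex removed). For instance
  ∂[0,1,2,3] = [1,2,3] − [0,2,3] + [0,1,3] − [0,1,2],
  ∂[0,2,3,4] = [2,3,4] − [0,3,4] + [0,2,4] − [0,2,3].
This gives a 10×5 integer matrix of rank 4; reducing to Smith normal form yields diagonal entries (1,1,1,1).

Reading off H_k = ker ∂_k / im ∂_{k+1}:

  H_0: rank C_0 − rank ∂_1 = 5 − 4 = 1, and the invariant factors of ∂_1 are all 1, so H_0 ≅ Z.
  H_1: rank ker ∂_1 − rank ∂_2 = (10 − 4) − 6 = 0, and the invariant factors of ∂_2 are all 1, so H_1 ≅ 0.
  H_2: rank ker ∂_2 − rank ∂_3 = (10 − 6) − 4 = 0, and the invariant factors of ∂_3 are all 1, so H_2 ≅ 0.
  H_3: rank ker ∂_3 − rank ∂_4 = (5 − 4) − 0 = 1, and there is no ∂_4, so H_3 ≅ Z.

(K is a triangulation of the 3-sphere S^3.)

H_0 ≅ Z,  H_1 = 0,  H_2 = 0,  H_3 ≅ Z.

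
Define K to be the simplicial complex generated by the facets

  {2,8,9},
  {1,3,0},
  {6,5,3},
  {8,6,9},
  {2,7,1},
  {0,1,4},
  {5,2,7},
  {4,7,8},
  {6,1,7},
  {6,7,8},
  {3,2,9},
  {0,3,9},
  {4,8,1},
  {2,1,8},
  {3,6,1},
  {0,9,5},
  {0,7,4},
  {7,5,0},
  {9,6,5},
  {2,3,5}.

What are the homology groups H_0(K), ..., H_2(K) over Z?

K has 10 vertices, 30 edges, 20 triangles.
rank ∂_0 = 0, rank ∂_1 = 9 ⇒ b_0 = 10 − 0 − 9 = 1; all invariant factors of ∂_1 are 1 so no torsion. So H_0 = Z.
rank ∂_1 = 9, rank ∂_2 = 20 ⇒ b_1 = 30 − 9 − 20 = 1; ∂_2 has invariant factor(s) [2] giving torsion. So H_1 = Z ⊕ Z/2.
rank ∂_2 = 20, rank ∂_3 = 0 ⇒ b_2 = 20 − 20 − 0 = 0. So H_2 = 0.

H_0 ≅ Z,  H_1 ≅ Z ⊕ Z/2,  H_2 = 0.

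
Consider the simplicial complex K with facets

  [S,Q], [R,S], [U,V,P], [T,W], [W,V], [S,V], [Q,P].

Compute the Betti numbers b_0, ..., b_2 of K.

Take the total order P < Q < R < S < T < U < V < W on the vertex set. Then K (dimension 2) consists of the simplices:

  0-simplices (8): P, Q, R, S, T, U, V, W
  1-simplices (9): PQ, PU, PV, QS, RS, SV, TW, UV, VW
  2-simplices (1): PUV

giving chain groups C_0 ≅ Z^8, C_1 ≅ Z^9, C_2 ≅ Z^1.

Boundary ∂_1: C_1 → C_0 maps an edge to its endpoints' difference, ∂[p,q] = q − p.
The resulting 8×9 matrix has rank 7, and its Smith normal form has invariant factors (1,1,1,1,1,1,1).

∂_2: C_2 → C_1 maps a triangle to the signed sum of its edges. For instance
  ∂PUV = UV − PV + PU.
The 9×1 boundary matrix has rank 1 and Smith normal form diag(1).

From H_k ≅ ker(∂_k) / im(∂_{k+1}) we obtain:

  H_0: rank C_0 − rank ∂_1 = 8 − 7 = 1, and the invariant factors of ∂_1 are all 1, so H_0 = Z.
  H_1: rank ker ∂_1 − rank ∂_2 = (9 − 7) − 1 = 1, and the invariant factors of ∂_2 are all 1, so H_1 = Z.
  H_2: rank ker ∂_2 − rank ∂_3 = (1 − 1) − 0 = 0, and there is no ∂_3, so H_2 = 0.

As a check, the Euler characteristic is 8 − 9 + 1 = 0, which agrees with 1 − 1 + 0 = 0.

Hence the Betti numbers are b_0 = 1, b_1 = 1, b_2 = 0.

b_0 = 1, b_1 = 1, b_2 = 0.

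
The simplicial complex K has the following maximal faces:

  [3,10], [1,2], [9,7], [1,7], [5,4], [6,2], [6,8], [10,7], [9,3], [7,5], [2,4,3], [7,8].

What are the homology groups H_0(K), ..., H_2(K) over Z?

Fix the vertex order 1 < 2 < 3 < 4 < 5 < 6 < 7 < 8 < 9 < 10 and write every simplex with vertices in increasing order. Then dim K = 2 and the simplices of K are:

  0-simplices (10): [1], [2], [3], [4], [5], [6], [7], [8], [9], [10]
  1-simplices (14): [1,2], [1,7], [2,3], [2,4], [2,6], [3,4], [3,9], [3,10], [4,5], [5,7], [6,8], [7,8], [7,9], [7,10]
  2-simplices (1): [2,3,4]

so the chain groups are C_0 ≅ Z^10, C_1 ≅ Z^14, C_2 ≅ Z^1.

Boundary ∂_1: C_1 → C_0 is given by ∂[p,q] = [q] − [p].
The 10×14 boundary matrix has rank 9 and Smith normal form diag(1,1,1,1,1,1,1,1,1).

Boundary ∂_2: C_2 → C_1 sends each 2-simplex [p,q,r] to [q,r] − [p,r] + [p,q]. For instance
  ∂[2,3,4] = [3,4] − [2,4] + [2,3].
This gives a 14×1 integer matrix of rank 1; reducing to Smith normal form yields diagonal entries (1).

Computing H_k = (kernel of ∂_k) / (image of ∂_{k+1}):

  H_0: rank C_0 − rank ∂_1 = 10 − 9 = 1, and the invariant factors of ∂_1 are all 1, so H_0 = Z.
  H_1: rank ker ∂_1 − rank ∂_2 = (14 − 9) − 1 = 4, and the invariant factors of ∂_2 are all 1, so H_1 = Z^4.
  H_2: rank ker ∂_2 − rank ∂_3 = (1 − 1) − 0 = 0, and there is no ∂_3, so H_2 = 0.

H_0 ≅ Z,  H_1 ≅ Z^4,  H_2 = 0.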